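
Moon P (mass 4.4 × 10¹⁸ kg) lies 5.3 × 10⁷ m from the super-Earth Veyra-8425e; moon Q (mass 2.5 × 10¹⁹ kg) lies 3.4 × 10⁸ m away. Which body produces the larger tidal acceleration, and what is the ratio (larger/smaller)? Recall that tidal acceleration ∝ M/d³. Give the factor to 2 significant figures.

Moon P, by a factor of ≈ 46

The tide-raising term goes as M/d³ (the gradient of a 1/d² field).
Moon P: (4.4 × 10¹⁸) / (5.3 × 10⁷)³ = 2.955 × 10⁻⁵
Moon Q: (2.5 × 10¹⁹) / (3.4 × 10⁸)³ = 6.361 × 10⁻⁷
Ratio (larger/smaller) = 46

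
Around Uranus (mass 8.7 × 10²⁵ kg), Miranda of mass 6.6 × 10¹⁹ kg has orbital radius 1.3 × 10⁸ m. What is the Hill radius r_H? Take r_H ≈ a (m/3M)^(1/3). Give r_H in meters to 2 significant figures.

r_H ≈ a (m/3M)^(1/3)
    = (1.3 × 10⁸) × (6.6 × 10¹⁹ / (3 × 8.7 × 10²⁵))^(1/3)
    = 8.2 × 10⁵ m

8.2 × 10⁵ m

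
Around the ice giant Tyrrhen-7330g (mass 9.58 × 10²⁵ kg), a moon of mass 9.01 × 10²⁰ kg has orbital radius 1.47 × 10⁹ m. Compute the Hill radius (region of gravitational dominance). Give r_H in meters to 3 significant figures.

2.15 × 10⁷ m

r_H ≈ a (m/3M)^(1/3)
    = (1.47 × 10⁹) × (9.01 × 10²⁰ / (3 × 9.58 × 10²⁵))^(1/3)
    = 2.15 × 10⁷ m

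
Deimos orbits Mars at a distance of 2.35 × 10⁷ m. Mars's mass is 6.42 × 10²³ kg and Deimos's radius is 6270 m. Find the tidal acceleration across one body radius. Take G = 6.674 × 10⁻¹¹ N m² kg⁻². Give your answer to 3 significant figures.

4.14 × 10⁻⁵ m/s²

The tidal stretch is the gradient of GM/d² times the body's extent r, hence the 1/d³ dependence.
Δa = 2GMr/d³
   = 2 × (6.674 × 10⁻¹¹) × (6.42 × 10²³) × (6270) / (2.35 × 10⁷)³
   = 4.14 × 10⁻⁵ m/s²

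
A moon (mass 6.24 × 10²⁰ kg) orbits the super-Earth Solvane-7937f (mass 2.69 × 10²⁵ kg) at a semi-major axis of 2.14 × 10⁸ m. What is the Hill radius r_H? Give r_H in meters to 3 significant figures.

r_H ≈ a (m/3M)^(1/3)
    = (2.14 × 10⁸) × (6.24 × 10²⁰ / (3 × 2.69 × 10²⁵))^(1/3)
    = 4.23 × 10⁶ m

4.23 × 10⁶ m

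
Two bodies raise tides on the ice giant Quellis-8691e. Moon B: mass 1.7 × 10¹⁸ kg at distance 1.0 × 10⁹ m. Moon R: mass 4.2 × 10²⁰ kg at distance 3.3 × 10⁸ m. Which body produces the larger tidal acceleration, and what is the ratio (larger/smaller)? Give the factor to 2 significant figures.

The tide-raising term goes as M/d³ (the gradient of a 1/d² field).
Moon B: (1.7 × 10¹⁸) / (1.0 × 10⁹)³ = 1.700 × 10⁻⁹
Moon R: (4.2 × 10²⁰) / (3.3 × 10⁸)³ = 1.169 × 10⁻⁵
Ratio (larger/smaller) = 6900

Moon R, by a factor of ≈ 6900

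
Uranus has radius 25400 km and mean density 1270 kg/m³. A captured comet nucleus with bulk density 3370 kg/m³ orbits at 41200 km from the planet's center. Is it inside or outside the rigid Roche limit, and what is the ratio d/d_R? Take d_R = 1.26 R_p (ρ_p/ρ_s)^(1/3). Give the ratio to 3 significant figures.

outside; d/d_R ≈ 1.78

d_R = 1.26 × (25400 km) × (1270/3370)^(1/3) = 23120 km
d/d_R = (41200) / (23120) = 1.78
Since d/d_R > 1, the body is outside the Roche limit.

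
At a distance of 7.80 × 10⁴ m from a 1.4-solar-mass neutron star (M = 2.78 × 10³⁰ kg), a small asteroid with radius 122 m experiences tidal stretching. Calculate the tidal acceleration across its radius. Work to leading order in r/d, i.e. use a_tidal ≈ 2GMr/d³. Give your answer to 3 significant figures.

The tidal stretch is the gradient of GM/d² times the body's extent r, hence the 1/d³ dependence.
Δg = 2GMr/d³
   = 2 × (6.674 × 10⁻¹¹) × (2.78 × 10³⁰) × (122) / (7.80 × 10⁴)³
   = 9.54 × 10⁷ m/s²

9.54 × 10⁷ m/s²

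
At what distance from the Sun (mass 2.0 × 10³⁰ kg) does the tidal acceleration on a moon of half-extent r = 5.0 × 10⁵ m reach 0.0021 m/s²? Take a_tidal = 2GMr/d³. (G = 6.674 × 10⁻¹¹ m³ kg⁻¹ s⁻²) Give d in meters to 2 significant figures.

4.0 × 10⁹ m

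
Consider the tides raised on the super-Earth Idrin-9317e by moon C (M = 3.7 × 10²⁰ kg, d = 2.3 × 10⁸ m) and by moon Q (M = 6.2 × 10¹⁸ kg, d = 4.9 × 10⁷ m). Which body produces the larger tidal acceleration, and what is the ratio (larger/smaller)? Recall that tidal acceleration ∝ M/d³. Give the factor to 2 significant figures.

The tide-raising term goes as M/d³ (the gradient of a 1/d² field).
Moon C: (3.7 × 10²⁰) / (2.3 × 10⁸)³ = 3.041 × 10⁻⁵
Moon Q: (6.2 × 10¹⁸) / (4.9 × 10⁷)³ = 5.270 × 10⁻⁵
Ratio (larger/smaller) = 1.7

Moon Q, by a factor of ≈ 1.7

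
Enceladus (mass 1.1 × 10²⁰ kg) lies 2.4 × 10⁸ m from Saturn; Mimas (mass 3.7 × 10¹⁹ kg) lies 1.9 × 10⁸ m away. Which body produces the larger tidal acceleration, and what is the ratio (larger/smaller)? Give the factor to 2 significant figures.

Enceladus, by a factor of ≈ 1.5

The tide-raising term goes as M/d³ (the gradient of a 1/d² field).
Enceladus: (1.1 × 10²⁰) / (2.4 × 10⁸)³ = 7.957 × 10⁻⁶
Mimas: (3.7 × 10¹⁹) / (1.9 × 10⁸)³ = 5.394 × 10⁻⁶
Ratio (larger/smaller) = 1.5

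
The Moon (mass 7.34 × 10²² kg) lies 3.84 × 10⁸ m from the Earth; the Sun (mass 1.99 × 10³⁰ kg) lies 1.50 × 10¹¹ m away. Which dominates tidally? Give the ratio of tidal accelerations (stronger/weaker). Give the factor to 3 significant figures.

The Moon, by a factor of ≈ 2.20

Tidal stretch scales as M/d³; compute that for each body.
The Moon: (7.34 × 10²²) / (3.84 × 10⁸)³ = 1.296 × 10⁻³
The Sun: (1.99 × 10³⁰) / (1.50 × 10¹¹)³ = 5.896 × 10⁻⁴
Ratio (larger/smaller) = 2.20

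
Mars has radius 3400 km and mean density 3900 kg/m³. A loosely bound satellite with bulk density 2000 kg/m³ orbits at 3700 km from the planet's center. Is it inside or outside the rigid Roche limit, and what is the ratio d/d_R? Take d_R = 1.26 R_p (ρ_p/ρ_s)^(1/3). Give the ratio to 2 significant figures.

d_R = 1.26 × (3400 km) × (3900/2000)^(1/3) = 5352 km
d/d_R = (3700) / (5352) = 0.69
Since d/d_R < 1, the body is inside the Roche limit.

inside; d/d_R ≈ 0.69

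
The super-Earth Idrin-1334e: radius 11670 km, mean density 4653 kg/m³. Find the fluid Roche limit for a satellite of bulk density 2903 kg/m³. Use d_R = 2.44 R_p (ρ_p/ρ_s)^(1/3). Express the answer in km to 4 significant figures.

33320 km

d_R = 2.44 × 11670 km × (4653/2903)^(1/3)
    = 33320 km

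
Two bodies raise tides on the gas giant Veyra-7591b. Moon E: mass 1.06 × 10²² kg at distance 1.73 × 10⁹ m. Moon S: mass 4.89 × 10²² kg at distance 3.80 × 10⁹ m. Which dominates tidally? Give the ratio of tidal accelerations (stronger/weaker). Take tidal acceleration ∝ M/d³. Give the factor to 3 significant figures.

The tide-raising term goes as M/d³ (the gradient of a 1/d² field).
Moon E: (1.06 × 10²²) / (1.73 × 10⁹)³ = 2.047 × 10⁻⁶
Moon S: (4.89 × 10²²) / (3.80 × 10⁹)³ = 8.912 × 10⁻⁷
Ratio (larger/smaller) = 2.30

Moon E, by a factor of ≈ 2.30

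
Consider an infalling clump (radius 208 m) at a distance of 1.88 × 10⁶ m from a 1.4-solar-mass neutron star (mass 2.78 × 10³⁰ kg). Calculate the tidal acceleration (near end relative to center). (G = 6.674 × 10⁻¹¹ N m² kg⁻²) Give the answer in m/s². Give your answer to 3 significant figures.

1.16 × 10⁴ m/s²

Δg = 2GMr/d³
   = 2 × (6.674 × 10⁻¹¹) × (2.78 × 10³⁰) × (208) / (1.88 × 10⁶)³
   = 1.16 × 10⁴ m/s²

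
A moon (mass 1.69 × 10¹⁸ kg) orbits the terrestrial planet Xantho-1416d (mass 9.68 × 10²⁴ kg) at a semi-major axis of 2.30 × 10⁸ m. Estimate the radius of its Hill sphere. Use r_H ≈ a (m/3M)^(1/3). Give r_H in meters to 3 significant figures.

8.91 × 10⁵ m

r_H ≈ a (m/3M)^(1/3)
    = (2.30 × 10⁸) × (1.69 × 10¹⁸ / (3 × 9.68 × 10²⁴))^(1/3)
    = 8.91 × 10⁵ m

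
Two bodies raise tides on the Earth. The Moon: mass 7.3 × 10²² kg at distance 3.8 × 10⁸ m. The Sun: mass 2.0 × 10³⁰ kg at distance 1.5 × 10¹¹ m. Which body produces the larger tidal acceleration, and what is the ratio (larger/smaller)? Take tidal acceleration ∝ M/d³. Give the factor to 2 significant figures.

The Moon, by a factor of ≈ 2.2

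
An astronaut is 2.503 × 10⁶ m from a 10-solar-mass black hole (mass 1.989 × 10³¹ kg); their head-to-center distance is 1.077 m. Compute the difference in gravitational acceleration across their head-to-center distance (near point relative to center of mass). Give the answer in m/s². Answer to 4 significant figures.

1.823 × 10² m/s²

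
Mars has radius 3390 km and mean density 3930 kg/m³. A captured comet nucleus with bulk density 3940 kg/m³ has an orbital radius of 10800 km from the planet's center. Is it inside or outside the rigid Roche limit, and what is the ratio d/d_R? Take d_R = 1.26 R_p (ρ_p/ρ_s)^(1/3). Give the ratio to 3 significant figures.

outside; d/d_R ≈ 2.53

d_R = 1.26 × (3390 km) × (3930/3940)^(1/3) = 4268 km
d/d_R = (10800) / (4268) = 2.53
Since d/d_R > 1, the body is outside the Roche limit.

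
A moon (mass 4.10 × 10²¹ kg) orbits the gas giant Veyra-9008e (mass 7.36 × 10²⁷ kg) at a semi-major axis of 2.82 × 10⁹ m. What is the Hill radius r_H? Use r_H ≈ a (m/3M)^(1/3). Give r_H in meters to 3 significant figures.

1.61 × 10⁷ m

r_H ≈ a (m/3M)^(1/3)
    = (2.82 × 10⁹) × (4.10 × 10²¹ / (3 × 7.36 × 10²⁷))^(1/3)
    = 1.61 × 10⁷ m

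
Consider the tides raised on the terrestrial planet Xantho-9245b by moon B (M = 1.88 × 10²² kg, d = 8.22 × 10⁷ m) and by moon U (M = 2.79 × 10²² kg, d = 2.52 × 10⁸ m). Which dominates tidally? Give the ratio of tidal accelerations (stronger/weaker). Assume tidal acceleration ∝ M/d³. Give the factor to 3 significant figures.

Tidal acceleration ∝ M/d³, so compare M/d³ for each.
Moon B: (1.88 × 10²²) / (8.22 × 10⁷)³ = 3.385 × 10⁻²
Moon U: (2.79 × 10²²) / (2.52 × 10⁸)³ = 1.743 × 10⁻³
Ratio (larger/smaller) = 19.4

Moon B, by a factor of ≈ 19.4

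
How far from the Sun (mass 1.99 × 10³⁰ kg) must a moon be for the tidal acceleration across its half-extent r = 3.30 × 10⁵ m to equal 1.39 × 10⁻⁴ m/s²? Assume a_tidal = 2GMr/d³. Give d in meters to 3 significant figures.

8.58 × 10⁹ m

2GMr/d³ = a_tidal  ⇒  d = (2GMr / a_tidal)^(1/3)
d = (2 × 6.674×10⁻¹¹ × (1.99 × 10³⁰) × (3.30 × 10⁵) / (1.39 × 10⁻⁴))^(1/3)
  = 8.58 × 10⁹ m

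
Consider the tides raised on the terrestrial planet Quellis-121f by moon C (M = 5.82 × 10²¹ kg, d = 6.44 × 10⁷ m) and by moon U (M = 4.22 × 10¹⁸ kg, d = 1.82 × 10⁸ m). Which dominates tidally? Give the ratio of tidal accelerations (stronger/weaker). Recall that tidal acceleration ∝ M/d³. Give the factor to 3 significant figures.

Moon C, by a factor of ≈ 31100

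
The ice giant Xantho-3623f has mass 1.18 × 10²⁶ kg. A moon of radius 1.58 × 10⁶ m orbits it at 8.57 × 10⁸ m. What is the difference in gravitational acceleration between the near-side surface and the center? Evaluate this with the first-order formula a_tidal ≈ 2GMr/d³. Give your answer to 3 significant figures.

a_tidal = 2GMr/d³
        = 2 × (6.674 × 10⁻¹¹) × (1.18 × 10²⁶) × (1.58 × 10⁶) / (8.57 × 10⁸)³
        = 3.95 × 10⁻⁵ m/s²

3.95 × 10⁻⁵ m/s²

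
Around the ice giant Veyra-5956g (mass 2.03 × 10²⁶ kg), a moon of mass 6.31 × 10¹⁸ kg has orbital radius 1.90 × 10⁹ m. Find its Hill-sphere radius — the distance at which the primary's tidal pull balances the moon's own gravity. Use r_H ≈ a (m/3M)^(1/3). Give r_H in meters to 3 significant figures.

r_H ≈ a (m/3M)^(1/3)
    = (1.90 × 10⁹) × (6.31 × 10¹⁸ / (3 × 2.03 × 10²⁶))^(1/3)
    = 4.14 × 10⁶ m

4.14 × 10⁶ m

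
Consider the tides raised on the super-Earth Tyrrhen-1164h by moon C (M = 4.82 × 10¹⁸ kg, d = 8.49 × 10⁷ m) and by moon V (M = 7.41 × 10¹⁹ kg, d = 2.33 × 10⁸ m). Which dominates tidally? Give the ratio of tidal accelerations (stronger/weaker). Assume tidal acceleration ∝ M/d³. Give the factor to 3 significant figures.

Moon C, by a factor of ≈ 1.34

Compare M/d³ for the two perturbers:
Moon C: (4.82 × 10¹⁸) / (8.49 × 10⁷)³ = 7.876 × 10⁻⁶
Moon V: (7.41 × 10¹⁹) / (2.33 × 10⁸)³ = 5.858 × 10⁻⁶
Ratio (larger/smaller) = 1.34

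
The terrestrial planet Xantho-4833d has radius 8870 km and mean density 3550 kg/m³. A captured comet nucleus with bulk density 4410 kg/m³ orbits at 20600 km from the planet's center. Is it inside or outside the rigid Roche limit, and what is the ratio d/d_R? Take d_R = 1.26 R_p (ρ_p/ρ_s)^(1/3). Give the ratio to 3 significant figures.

d_R = 1.26 × (8870 km) × (3550/4410)^(1/3) = 10400 km
d/d_R = (20600) / (10400) = 1.98
Since d/d_R > 1, the body is outside the Roche limit.

outside; d/d_R ≈ 1.98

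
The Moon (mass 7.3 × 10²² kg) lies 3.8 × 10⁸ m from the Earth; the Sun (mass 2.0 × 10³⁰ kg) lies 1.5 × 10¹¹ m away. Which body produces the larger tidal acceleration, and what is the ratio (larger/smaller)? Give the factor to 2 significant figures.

The Moon, by a factor of ≈ 2.2

The tide-raising term goes as M/d³ (the gradient of a 1/d² field).
The Moon: (7.3 × 10²²) / (3.8 × 10⁸)³ = 1.330 × 10⁻³
The Sun: (2.0 × 10³⁰) / (1.5 × 10¹¹)³ = 5.926 × 10⁻⁴
Ratio (larger/smaller) = 2.2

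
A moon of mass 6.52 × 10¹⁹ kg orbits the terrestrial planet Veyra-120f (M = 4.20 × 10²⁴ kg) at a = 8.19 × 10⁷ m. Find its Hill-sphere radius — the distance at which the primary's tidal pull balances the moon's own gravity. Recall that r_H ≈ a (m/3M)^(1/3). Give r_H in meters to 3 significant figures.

r_H ≈ a (m/3M)^(1/3)
    = (8.19 × 10⁷) × (6.52 × 10¹⁹ / (3 × 4.20 × 10²⁴))^(1/3)
    = 1.42 × 10⁶ m

1.42 × 10⁶ m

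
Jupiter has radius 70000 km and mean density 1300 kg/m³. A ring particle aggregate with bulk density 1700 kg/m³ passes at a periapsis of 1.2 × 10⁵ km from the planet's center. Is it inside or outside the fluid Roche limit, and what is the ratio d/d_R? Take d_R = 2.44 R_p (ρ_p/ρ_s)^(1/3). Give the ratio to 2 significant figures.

d_R = 2.44 × (70000 km) × (1300/1700)^(1/3) = 1.562 × 10⁵ km
d/d_R = (1.2 × 10⁵) / (1.562 × 10⁵) = 0.77
Since d/d_R < 1, the body is inside the Roche limit.

inside; d/d_R ≈ 0.77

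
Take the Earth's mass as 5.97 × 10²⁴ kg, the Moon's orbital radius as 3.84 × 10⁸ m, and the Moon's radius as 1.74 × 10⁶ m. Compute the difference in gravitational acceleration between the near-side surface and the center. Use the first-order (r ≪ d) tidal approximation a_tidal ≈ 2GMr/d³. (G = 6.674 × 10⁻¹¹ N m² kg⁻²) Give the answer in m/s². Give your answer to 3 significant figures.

Differencing GM/(d−r)² and GM/d² to first order in r/d gives 2GMr/d³.
Δg = 2GMr/d³
   = 2 × (6.674 × 10⁻¹¹) × (5.97 × 10²⁴) × (1.74 × 10⁶) / (3.84 × 10⁸)³
   = 2.45 × 10⁻⁵ m/s²

2.45 × 10⁻⁵ m/s²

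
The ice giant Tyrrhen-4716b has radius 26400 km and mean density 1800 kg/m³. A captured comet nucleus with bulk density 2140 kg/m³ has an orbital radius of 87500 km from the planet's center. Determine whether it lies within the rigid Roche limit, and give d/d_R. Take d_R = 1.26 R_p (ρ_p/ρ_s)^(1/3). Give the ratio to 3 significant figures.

d_R = 1.26 × (26400 km) × (1800/2140)^(1/3) = 31400 km
d/d_R = (87500) / (31400) = 2.79
Since d/d_R > 1, the body is outside the Roche limit.

outside; d/d_R ≈ 2.79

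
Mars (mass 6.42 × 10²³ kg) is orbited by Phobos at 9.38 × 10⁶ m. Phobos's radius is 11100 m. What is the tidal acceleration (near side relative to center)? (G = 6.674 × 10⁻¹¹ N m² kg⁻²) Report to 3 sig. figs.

Since r ≪ d, expand the inverse-square field across one radius to get the leading 2GMr/d³ term.
a_tidal = 2GMr/d³
        = 2 × (6.674 × 10⁻¹¹) × (6.42 × 10²³) × (11100) / (9.38 × 10⁶)³
        = 1.15 × 10⁻³ m/s²

1.15 × 10⁻³ m/s²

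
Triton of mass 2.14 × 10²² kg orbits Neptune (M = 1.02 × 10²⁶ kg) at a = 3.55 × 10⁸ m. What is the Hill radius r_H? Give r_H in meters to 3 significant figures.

1.46 × 10⁷ m

r_H ≈ a (m/3M)^(1/3)
    = (3.55 × 10⁸) × (2.14 × 10²² / (3 × 1.02 × 10²⁶))^(1/3)
    = 1.46 × 10⁷ m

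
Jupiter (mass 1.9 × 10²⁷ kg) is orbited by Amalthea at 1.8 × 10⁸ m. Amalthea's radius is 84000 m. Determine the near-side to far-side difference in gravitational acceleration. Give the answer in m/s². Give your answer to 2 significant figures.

a_tidal = 4GMr/d³
        = 4 × (6.674 × 10⁻¹¹) × (1.9 × 10²⁷) × (84000) / (1.8 × 10⁸)³
        = 7.3 × 10⁻³ m/s²

7.3 × 10⁻³ m/s²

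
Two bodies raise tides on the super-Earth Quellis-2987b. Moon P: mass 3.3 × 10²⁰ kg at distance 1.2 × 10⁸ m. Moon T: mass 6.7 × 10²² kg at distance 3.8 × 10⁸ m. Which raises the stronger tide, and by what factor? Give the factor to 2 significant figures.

Tidal acceleration ∝ M/d³, so compare M/d³ for each.
Moon P: (3.3 × 10²⁰) / (1.2 × 10⁸)³ = 1.910 × 10⁻⁴
Moon T: (6.7 × 10²²) / (3.8 × 10⁸)³ = 1.221 × 10⁻³
Ratio (larger/smaller) = 6.4

Moon T, by a factor of ≈ 6.4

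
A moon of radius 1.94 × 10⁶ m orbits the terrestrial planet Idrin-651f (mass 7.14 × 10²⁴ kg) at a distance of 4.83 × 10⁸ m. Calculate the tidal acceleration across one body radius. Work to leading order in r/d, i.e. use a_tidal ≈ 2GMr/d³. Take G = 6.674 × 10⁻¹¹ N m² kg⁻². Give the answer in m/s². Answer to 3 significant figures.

1.64 × 10⁻⁵ m/s²

Differencing GM/(d−r)² and GM/d² to first order in r/d gives 2GMr/d³.
Δa = 2GMr/d³
   = 2 × (6.674 × 10⁻¹¹) × (7.14 × 10²⁴) × (1.94 × 10⁶) / (4.83 × 10⁸)³
   = 1.64 × 10⁻⁵ m/s²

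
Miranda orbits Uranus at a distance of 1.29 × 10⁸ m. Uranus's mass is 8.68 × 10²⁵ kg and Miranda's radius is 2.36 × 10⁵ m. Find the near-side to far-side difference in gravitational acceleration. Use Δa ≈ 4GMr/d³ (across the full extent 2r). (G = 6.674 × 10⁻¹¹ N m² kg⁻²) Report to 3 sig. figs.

2.55 × 10⁻³ m/s²

Δa = 4GMr/d³
   = 4 × (6.674 × 10⁻¹¹) × (8.68 × 10²⁵) × (2.36 × 10⁵) / (1.29 × 10⁸)³
   = 2.55 × 10⁻³ m/s²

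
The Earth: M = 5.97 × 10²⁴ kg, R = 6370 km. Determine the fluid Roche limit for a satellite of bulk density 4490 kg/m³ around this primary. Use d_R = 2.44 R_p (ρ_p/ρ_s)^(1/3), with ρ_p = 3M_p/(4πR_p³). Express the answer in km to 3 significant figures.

16600 km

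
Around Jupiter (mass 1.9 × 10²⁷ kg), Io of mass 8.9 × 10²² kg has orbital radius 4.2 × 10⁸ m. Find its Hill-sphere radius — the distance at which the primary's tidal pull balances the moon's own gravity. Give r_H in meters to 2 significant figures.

1.0 × 10⁷ m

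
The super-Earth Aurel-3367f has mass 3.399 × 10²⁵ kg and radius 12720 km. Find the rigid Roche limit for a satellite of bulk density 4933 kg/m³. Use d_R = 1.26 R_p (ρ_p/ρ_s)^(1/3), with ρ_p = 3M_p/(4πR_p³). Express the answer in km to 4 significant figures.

14870 km

ρ_p = 3M_p/(4πR_p³) = 3 × (3.399 × 10²⁵) / (4π × (1.272 × 10⁷ m)³) = 3943 kg/m³
d_R = 1.26 × 12720 km × (3943/4933)^(1/3)
    = 14870 km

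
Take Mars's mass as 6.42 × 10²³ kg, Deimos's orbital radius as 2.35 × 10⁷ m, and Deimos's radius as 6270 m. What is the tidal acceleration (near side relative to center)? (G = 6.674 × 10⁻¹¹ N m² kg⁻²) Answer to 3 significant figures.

Δg = 2GMr/d³
   = 2 × (6.674 × 10⁻¹¹) × (6.42 × 10²³) × (6270) / (2.35 × 10⁷)³
   = 4.14 × 10⁻⁵ m/s²

4.14 × 10⁻⁵ m/s²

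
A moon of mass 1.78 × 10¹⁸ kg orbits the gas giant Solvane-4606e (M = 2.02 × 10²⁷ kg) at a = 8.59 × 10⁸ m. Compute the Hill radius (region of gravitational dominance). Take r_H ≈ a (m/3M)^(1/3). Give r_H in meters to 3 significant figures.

5.71 × 10⁵ m

r_H ≈ a (m/3M)^(1/3)
    = (8.59 × 10⁸) × (1.78 × 10¹⁸ / (3 × 2.02 × 10²⁷))^(1/3)
    = 5.71 × 10⁵ m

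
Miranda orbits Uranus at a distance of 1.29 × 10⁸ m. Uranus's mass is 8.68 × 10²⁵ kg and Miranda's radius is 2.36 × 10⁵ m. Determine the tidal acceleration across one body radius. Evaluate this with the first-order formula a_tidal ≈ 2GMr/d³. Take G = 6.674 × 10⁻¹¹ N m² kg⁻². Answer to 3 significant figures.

1.27 × 10⁻³ m/s²

Δa = 2GMr/d³
   = 2 × (6.674 × 10⁻¹¹) × (8.68 × 10²⁵) × (2.36 × 10⁵) / (1.29 × 10⁸)³
   = 1.27 × 10⁻³ m/s²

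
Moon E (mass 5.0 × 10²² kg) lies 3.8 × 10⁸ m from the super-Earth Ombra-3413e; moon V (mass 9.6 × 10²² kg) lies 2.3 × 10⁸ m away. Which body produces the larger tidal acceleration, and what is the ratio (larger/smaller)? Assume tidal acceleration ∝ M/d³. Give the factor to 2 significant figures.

Compare M/d³ for the two perturbers:
Moon E: (5.0 × 10²²) / (3.8 × 10⁸)³ = 9.112 × 10⁻⁴
Moon V: (9.6 × 10²²) / (2.3 × 10⁸)³ = 7.890 × 10⁻³
Ratio (larger/smaller) = 8.7

Moon V, by a factor of ≈ 8.7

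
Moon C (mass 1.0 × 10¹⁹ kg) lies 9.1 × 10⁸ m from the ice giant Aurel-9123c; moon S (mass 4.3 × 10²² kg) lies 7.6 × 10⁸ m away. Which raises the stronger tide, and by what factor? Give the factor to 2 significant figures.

Moon S, by a factor of ≈ 7400

Tidal acceleration ∝ M/d³, so compare M/d³ for each.
Moon C: (1.0 × 10¹⁹) / (9.1 × 10⁸)³ = 1.327 × 10⁻⁸
Moon S: (4.3 × 10²²) / (7.6 × 10⁸)³ = 9.796 × 10⁻⁵
Ratio (larger/smaller) = 7400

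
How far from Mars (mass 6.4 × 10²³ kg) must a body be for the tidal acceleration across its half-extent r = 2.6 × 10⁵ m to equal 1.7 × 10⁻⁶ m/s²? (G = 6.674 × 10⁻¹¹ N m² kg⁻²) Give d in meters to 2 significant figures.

2GMr/d³ = a_tidal  ⇒  d = (2GMr / a_tidal)^(1/3)
d = (2 × 6.674×10⁻¹¹ × (6.4 × 10²³) × (2.6 × 10⁵) / (1.7 × 10⁻⁶))^(1/3)
  = 2.4 × 10⁸ m

2.4 × 10⁸ m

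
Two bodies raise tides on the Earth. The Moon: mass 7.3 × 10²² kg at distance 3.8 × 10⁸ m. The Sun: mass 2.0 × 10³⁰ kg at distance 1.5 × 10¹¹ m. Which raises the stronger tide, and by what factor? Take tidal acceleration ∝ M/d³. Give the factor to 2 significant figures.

Compare M/d³ for the two perturbers:
The Moon: (7.3 × 10²²) / (3.8 × 10⁸)³ = 1.330 × 10⁻³
The Sun: (2.0 × 10³⁰) / (1.5 × 10¹¹)³ = 5.926 × 10⁻⁴
Ratio (larger/smaller) = 2.2

The Moon, by a factor of ≈ 2.2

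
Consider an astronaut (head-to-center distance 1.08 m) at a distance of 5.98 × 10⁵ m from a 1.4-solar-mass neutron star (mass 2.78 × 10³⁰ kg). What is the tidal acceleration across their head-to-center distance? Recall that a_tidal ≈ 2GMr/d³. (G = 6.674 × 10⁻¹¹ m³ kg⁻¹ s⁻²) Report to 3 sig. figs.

Since r ≪ d, expand the inverse-square field across one radius to get the leading 2GMr/d³ term.
Δa = 2GMr/d³
   = 2 × (6.674 × 10⁻¹¹) × (2.78 × 10³⁰) × (1.08) / (5.98 × 10⁵)³
   = 1.87 × 10³ m/s²

1.87 × 10³ m/s²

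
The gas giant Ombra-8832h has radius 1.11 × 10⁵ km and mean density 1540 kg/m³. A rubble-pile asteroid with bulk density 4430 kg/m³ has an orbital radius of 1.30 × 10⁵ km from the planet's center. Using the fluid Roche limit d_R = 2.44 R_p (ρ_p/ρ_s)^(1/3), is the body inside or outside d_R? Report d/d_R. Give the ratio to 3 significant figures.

d_R = 2.44 × (1.11 × 10⁵ km) × (1540/4430)^(1/3) = 1.904 × 10⁵ km
d/d_R = (1.30 × 10⁵) / (1.904 × 10⁵) = 0.683
Since d/d_R < 1, the body is inside the Roche limit.

inside; d/d_R ≈ 0.683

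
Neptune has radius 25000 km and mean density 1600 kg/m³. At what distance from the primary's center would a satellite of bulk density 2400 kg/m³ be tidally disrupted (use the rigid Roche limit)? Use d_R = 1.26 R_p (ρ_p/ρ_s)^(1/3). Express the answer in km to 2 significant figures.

d_R = 1.26 × 25000 km × (1600/2400)^(1/3)
    = 28000 km

28000 km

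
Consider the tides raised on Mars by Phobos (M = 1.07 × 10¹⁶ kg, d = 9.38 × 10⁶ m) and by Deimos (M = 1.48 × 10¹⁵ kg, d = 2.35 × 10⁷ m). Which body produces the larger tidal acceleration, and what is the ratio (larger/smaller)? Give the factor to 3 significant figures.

Compare M/d³ for the two perturbers:
Phobos: (1.07 × 10¹⁶) / (9.38 × 10⁶)³ = 1.297 × 10⁻⁵
Deimos: (1.48 × 10¹⁵) / (2.35 × 10⁷)³ = 1.140 × 10⁻⁷
Ratio (larger/smaller) = 114

Phobos, by a factor of ≈ 114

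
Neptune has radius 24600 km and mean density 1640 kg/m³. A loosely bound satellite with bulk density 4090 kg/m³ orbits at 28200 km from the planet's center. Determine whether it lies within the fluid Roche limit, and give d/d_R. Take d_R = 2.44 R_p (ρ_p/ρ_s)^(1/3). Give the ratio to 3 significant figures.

inside; d/d_R ≈ 0.637

d_R = 2.44 × (24600 km) × (1640/4090)^(1/3) = 44260 km
d/d_R = (28200) / (44260) = 0.637
Since d/d_R < 1, the body is inside the Roche limit.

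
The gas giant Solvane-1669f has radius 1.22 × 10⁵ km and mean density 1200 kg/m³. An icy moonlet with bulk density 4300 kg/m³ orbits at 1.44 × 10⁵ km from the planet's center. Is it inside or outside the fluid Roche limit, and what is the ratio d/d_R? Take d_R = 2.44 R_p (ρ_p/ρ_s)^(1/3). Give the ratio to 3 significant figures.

d_R = 2.44 × (1.22 × 10⁵ km) × (1200/4300)^(1/3) = 1.945 × 10⁵ km
d/d_R = (1.44 × 10⁵) / (1.945 × 10⁵) = 0.740
Since d/d_R < 1, the body is inside the Roche limit.

inside; d/d_R ≈ 0.740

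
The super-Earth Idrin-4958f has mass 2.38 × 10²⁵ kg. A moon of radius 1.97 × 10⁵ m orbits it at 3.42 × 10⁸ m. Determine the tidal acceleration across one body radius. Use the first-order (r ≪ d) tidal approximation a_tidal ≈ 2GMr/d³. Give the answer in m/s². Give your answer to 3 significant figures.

a_tidal = 2GMr/d³
        = 2 × (6.674 × 10⁻¹¹) × (2.38 × 10²⁵) × (1.97 × 10⁵) / (3.42 × 10⁸)³
        = 1.56 × 10⁻⁵ m/s²

1.56 × 10⁻⁵ m/s²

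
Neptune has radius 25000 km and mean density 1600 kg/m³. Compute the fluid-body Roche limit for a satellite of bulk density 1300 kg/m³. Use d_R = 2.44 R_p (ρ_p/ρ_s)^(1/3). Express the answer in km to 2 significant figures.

65000 km

d_R = 2.44 × 25000 km × (1600/1300)^(1/3)
    = 65000 km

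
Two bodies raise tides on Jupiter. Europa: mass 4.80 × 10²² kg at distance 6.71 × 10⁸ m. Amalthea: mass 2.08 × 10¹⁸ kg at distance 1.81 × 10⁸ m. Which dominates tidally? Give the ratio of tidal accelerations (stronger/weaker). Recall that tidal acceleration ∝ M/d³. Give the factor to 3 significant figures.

Europa, by a factor of ≈ 453

Tidal acceleration ∝ M/d³, so compare M/d³ for each.
Europa: (4.80 × 10²²) / (6.71 × 10⁸)³ = 1.589 × 10⁻⁴
Amalthea: (2.08 × 10¹⁸) / (1.81 × 10⁸)³ = 3.508 × 10⁻⁷
Ratio (larger/smaller) = 453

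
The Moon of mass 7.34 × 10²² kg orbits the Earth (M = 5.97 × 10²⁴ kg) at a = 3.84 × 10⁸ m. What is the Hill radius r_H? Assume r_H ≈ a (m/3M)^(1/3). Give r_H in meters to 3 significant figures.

6.15 × 10⁷ m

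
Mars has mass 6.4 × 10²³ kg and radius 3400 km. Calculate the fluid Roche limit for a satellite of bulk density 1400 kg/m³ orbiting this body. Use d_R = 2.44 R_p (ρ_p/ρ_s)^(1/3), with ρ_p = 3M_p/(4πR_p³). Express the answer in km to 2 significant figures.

12000 km

ρ_p = 3M_p/(4πR_p³) = 3 × (6.4 × 10²³) / (4π × (3.4 × 10⁶ m)³) = 3900 kg/m³
d_R = 2.44 × 3400 km × (3900/1400)^(1/3)
    = 12000 km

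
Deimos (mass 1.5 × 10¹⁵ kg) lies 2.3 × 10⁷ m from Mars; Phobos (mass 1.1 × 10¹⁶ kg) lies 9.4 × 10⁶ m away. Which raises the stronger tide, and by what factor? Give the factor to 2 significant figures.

Compare M/d³ for the two perturbers:
Deimos: (1.5 × 10¹⁵) / (2.3 × 10⁷)³ = 1.233 × 10⁻⁷
Phobos: (1.1 × 10¹⁶) / (9.4 × 10⁶)³ = 1.324 × 10⁻⁵
Ratio (larger/smaller) = 110

Phobos, by a factor of ≈ 110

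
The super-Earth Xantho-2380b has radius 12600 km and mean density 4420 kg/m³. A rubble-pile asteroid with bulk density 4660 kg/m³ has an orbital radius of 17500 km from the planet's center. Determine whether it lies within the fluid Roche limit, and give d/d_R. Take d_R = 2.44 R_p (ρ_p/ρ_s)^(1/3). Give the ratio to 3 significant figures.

inside; d/d_R ≈ 0.579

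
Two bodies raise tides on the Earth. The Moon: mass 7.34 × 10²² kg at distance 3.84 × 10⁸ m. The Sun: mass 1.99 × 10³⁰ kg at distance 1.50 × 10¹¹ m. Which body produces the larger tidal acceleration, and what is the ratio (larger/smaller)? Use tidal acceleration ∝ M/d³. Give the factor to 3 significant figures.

The Moon, by a factor of ≈ 2.20

Compare M/d³ for the two perturbers:
The Moon: (7.34 × 10²²) / (3.84 × 10⁸)³ = 1.296 × 10⁻³
The Sun: (1.99 × 10³⁰) / (1.50 × 10¹¹)³ = 5.896 × 10⁻⁴
Ratio (larger/smaller) = 2.20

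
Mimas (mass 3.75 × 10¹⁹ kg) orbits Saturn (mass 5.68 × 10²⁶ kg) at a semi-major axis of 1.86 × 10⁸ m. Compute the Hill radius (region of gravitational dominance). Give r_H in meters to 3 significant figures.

5.21 × 10⁵ m

r_H ≈ a (m/3M)^(1/3)
    = (1.86 × 10⁸) × (3.75 × 10¹⁹ / (3 × 5.68 × 10²⁶))^(1/3)
    = 5.21 × 10⁵ m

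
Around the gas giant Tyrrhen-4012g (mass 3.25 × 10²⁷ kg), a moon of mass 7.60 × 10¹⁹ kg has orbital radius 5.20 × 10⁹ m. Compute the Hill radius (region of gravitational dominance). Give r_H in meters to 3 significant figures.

r_H ≈ a (m/3M)^(1/3)
    = (5.20 × 10⁹) × (7.60 × 10¹⁹ / (3 × 3.25 × 10²⁷))^(1/3)
    = 1.03 × 10⁷ m

1.03 × 10⁷ m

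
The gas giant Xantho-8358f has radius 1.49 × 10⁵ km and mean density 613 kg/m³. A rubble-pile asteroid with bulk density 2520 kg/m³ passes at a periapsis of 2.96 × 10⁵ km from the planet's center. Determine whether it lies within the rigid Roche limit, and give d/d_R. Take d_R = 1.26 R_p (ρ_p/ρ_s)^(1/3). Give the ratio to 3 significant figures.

d_R = 1.26 × (1.49 × 10⁵ km) × (613/2520)^(1/3) = 1.172 × 10⁵ km
d/d_R = (2.96 × 10⁵) / (1.172 × 10⁵) = 2.53
Since d/d_R > 1, the body is outside the Roche limit.

outside; d/d_R ≈ 2.53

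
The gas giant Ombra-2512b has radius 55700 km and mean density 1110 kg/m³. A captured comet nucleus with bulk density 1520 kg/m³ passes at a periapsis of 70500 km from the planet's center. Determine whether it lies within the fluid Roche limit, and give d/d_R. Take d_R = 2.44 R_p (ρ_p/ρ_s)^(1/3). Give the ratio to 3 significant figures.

d_R = 2.44 × (55700 km) × (1110/1520)^(1/3) = 1.224 × 10⁵ km
d/d_R = (70500) / (1.224 × 10⁵) = 0.576
Since d/d_R < 1, the body is inside the Roche limit.

inside; d/d_R ≈ 0.576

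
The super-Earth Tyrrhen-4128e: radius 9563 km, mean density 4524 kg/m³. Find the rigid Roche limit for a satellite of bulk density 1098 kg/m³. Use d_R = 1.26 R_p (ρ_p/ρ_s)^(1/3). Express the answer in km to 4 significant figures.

19320 km

d_R = 1.26 × 9563 km × (4524/1098)^(1/3)
    = 19320 km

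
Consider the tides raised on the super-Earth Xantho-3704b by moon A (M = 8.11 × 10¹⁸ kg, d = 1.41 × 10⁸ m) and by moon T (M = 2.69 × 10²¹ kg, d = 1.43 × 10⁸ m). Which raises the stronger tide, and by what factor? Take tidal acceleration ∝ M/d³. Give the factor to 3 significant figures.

Moon T, by a factor of ≈ 318

Tidal stretch scales as M/d³; compute that for each body.
Moon A: (8.11 × 10¹⁸) / (1.41 × 10⁸)³ = 2.893 × 10⁻⁶
Moon T: (2.69 × 10²¹) / (1.43 × 10⁸)³ = 9.199 × 10⁻⁴
Ratio (larger/smaller) = 318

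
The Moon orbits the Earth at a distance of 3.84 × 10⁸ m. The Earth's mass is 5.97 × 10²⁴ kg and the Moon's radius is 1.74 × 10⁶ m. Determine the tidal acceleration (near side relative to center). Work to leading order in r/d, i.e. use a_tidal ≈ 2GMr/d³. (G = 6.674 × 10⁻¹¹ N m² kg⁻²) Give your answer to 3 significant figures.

2.45 × 10⁻⁵ m/s²

Differencing GM/(d−r)² and GM/d² to first order in r/d gives 2GMr/d³.
a_tidal = 2GMr/d³
        = 2 × (6.674 × 10⁻¹¹) × (5.97 × 10²⁴) × (1.74 × 10⁶) / (3.84 × 10⁸)³
        = 2.45 × 10⁻⁵ m/s²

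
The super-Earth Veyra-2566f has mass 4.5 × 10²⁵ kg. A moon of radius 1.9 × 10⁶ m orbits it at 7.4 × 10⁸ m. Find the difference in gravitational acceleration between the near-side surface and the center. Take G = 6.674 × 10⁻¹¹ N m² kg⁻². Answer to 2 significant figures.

2.8 × 10⁻⁵ m/s²

Δg = 2GMr/d³
   = 2 × (6.674 × 10⁻¹¹) × (4.5 × 10²⁵) × (1.9 × 10⁶) / (7.4 × 10⁸)³
   = 2.8 × 10⁻⁵ m/s²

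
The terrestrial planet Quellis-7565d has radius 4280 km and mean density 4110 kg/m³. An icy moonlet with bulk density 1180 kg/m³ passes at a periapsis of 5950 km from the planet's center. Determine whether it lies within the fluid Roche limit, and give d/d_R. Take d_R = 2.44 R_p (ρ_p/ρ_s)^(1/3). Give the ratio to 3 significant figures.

inside; d/d_R ≈ 0.376

d_R = 2.44 × (4280 km) × (4110/1180)^(1/3) = 15830 km
d/d_R = (5950) / (15830) = 0.376
Since d/d_R < 1, the body is inside the Roche limit.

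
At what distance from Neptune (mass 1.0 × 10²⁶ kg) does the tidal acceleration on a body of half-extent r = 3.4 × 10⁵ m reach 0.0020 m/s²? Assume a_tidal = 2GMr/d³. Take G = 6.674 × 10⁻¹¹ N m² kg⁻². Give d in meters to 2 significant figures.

2GMr/d³ = a_tidal  ⇒  d = (2GMr / a_tidal)^(1/3)
d = (2 × 6.674×10⁻¹¹ × (1.0 × 10²⁶) × (3.4 × 10⁵) / (0.0020))^(1/3)
  = 1.3 × 10⁸ m

1.3 × 10⁸ m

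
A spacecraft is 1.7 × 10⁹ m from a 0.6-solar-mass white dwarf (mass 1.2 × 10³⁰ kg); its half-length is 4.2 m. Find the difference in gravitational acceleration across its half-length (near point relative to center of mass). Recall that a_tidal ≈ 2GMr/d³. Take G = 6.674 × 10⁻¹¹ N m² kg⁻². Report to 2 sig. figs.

1.4 × 10⁻⁷ m/s²

a_tidal = 2GMr/d³
        = 2 × (6.674 × 10⁻¹¹) × (1.2 × 10³⁰) × (4.2) / (1.7 × 10⁹)³
        = 1.4 × 10⁻⁷ m/s²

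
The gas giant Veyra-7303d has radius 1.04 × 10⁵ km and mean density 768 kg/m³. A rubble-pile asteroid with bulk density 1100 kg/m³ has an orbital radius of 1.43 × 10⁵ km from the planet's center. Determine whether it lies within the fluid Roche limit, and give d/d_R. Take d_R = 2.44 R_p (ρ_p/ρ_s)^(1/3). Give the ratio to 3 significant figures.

inside; d/d_R ≈ 0.635

d_R = 2.44 × (1.04 × 10⁵ km) × (768/1100)^(1/3) = 2.251 × 10⁵ km
d/d_R = (1.43 × 10⁵) / (2.251 × 10⁵) = 0.635
Since d/d_R < 1, the body is inside the Roche limit.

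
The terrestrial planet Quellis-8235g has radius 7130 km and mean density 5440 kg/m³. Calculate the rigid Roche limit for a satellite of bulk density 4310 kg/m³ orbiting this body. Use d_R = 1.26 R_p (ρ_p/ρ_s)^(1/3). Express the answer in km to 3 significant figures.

9710 km

d_R = 1.26 × 7130 km × (5440/4310)^(1/3)
    = 9710 km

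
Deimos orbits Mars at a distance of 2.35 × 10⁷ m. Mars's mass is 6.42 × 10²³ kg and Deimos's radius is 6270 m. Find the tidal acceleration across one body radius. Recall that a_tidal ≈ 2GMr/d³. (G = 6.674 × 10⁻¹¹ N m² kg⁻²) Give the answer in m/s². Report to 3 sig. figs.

Differencing GM/(d−r)² and GM/d² to first order in r/d gives 2GMr/d³.
Δa = 2GMr/d³
   = 2 × (6.674 × 10⁻¹¹) × (6.42 × 10²³) × (6270) / (2.35 × 10⁷)³
   = 4.14 × 10⁻⁵ m/s²

4.14 × 10⁻⁵ m/s²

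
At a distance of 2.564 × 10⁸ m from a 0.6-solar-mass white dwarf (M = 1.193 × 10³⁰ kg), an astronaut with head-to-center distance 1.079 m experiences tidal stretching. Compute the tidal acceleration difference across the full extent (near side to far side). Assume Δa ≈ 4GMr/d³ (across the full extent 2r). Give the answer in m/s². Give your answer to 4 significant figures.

Differencing GM/(d−r)² and GM/(d+r)² to first order in r/d gives 4GMr/d³.
a_tidal = 4GMr/d³
        = 4 × (6.674 × 10⁻¹¹) × (1.193 × 10³⁰) × (1.079) / (2.564 × 10⁸)³
        = 2.039 × 10⁻⁵ m/s²

2.039 × 10⁻⁵ m/s²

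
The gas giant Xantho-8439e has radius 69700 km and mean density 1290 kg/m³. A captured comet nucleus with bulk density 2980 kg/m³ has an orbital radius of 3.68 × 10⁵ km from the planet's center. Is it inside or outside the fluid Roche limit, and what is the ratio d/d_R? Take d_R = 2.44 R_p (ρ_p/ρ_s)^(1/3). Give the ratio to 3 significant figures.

d_R = 2.44 × (69700 km) × (1290/2980)^(1/3) = 1.287 × 10⁵ km
d/d_R = (3.68 × 10⁵) / (1.287 × 10⁵) = 2.86
Since d/d_R > 1, the body is outside the Roche limit.

outside; d/d_R ≈ 2.86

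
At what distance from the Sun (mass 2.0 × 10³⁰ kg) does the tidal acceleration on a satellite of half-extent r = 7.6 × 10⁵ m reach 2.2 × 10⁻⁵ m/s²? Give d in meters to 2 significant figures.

2.1 × 10¹⁰ m

2GMr/d³ = a_tidal  ⇒  d = (2GMr / a_tidal)^(1/3)
d = (2 × 6.674×10⁻¹¹ × (2.0 × 10³⁰) × (7.6 × 10⁵) / (2.2 × 10⁻⁵))^(1/3)
  = 2.1 × 10¹⁰ m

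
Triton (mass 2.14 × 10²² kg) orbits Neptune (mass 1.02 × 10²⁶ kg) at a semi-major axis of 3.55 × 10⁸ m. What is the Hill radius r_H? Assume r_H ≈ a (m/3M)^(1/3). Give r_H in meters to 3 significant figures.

r_H ≈ a (m/3M)^(1/3)
    = (3.55 × 10⁸) × (2.14 × 10²² / (3 × 1.02 × 10²⁶))^(1/3)
    = 1.46 × 10⁷ m

1.46 × 10⁷ m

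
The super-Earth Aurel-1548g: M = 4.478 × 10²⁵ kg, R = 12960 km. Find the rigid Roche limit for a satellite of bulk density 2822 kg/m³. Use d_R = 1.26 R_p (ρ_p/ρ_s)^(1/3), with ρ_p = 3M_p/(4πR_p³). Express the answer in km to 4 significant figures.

19640 km

ρ_p = 3M_p/(4πR_p³) = 3 × (4.478 × 10²⁵) / (4π × (1.296 × 10⁷ m)³) = 4911 kg/m³
d_R = 1.26 × 12960 km × (4911/2822)^(1/3)
    = 19640 km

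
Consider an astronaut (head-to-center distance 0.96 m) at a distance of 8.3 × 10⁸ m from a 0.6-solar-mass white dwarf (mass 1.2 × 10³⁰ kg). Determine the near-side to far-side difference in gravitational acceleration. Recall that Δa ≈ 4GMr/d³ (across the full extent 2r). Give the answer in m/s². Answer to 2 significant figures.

5.4 × 10⁻⁷ m/s²

The field gradient is 2GM/d³; across the full diameter 2r the difference is 4GMr/d³.
a_tidal = 4GMr/d³
        = 4 × (6.674 × 10⁻¹¹) × (1.2 × 10³⁰) × (0.96) / (8.3 × 10⁸)³
        = 5.4 × 10⁻⁷ m/s²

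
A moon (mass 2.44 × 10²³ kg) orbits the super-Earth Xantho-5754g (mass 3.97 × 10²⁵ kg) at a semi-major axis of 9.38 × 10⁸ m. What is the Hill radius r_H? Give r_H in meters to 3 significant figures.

1.19 × 10⁸ m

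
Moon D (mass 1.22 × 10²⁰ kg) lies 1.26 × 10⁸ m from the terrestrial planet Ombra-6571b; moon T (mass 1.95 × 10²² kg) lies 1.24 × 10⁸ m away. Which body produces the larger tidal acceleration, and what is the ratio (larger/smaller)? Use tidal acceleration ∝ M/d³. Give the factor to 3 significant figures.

Compare M/d³ for the two perturbers:
Moon D: (1.22 × 10²⁰) / (1.26 × 10⁸)³ = 6.099 × 10⁻⁵
Moon T: (1.95 × 10²²) / (1.24 × 10⁸)³ = 1.023 × 10⁻²
Ratio (larger/smaller) = 168

Moon T, by a factor of ≈ 168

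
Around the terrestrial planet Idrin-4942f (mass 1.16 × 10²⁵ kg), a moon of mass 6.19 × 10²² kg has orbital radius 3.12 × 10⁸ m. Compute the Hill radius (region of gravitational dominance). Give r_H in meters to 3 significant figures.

r_H ≈ a (m/3M)^(1/3)
    = (3.12 × 10⁸) × (6.19 × 10²² / (3 × 1.16 × 10²⁵))^(1/3)
    = 3.78 × 10⁷ m

3.78 × 10⁷ m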